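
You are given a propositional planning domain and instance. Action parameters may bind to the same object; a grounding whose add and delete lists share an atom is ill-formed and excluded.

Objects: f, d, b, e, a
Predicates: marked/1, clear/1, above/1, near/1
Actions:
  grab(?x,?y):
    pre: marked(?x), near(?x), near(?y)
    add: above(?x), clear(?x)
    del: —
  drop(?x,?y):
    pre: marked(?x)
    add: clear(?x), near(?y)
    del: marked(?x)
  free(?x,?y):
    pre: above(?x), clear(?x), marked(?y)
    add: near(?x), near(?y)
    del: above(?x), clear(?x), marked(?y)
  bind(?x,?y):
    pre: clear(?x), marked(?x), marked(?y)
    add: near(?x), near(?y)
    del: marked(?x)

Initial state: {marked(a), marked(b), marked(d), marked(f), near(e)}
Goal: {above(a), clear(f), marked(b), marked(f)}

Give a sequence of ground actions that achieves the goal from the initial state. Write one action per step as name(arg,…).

1. drop(d,a)  →  {clear(d), marked(a), marked(b), marked(f), near(a), near(e)}
2. grab(a,e)  →  {above(a), clear(a), clear(d), marked(a), marked(b), marked(f), near(a), near(e)}
3. drop(a,f)  →  {above(a), clear(a), clear(d), marked(b), marked(f), near(a), near(e), near(f)}
4. grab(f,f)  →  {above(a), above(f), clear(a), clear(d), clear(f), marked(b), marked(f), near(a), near(e), near(f)}

drop(d,a); grab(a,e); drop(a,f); grab(f,f)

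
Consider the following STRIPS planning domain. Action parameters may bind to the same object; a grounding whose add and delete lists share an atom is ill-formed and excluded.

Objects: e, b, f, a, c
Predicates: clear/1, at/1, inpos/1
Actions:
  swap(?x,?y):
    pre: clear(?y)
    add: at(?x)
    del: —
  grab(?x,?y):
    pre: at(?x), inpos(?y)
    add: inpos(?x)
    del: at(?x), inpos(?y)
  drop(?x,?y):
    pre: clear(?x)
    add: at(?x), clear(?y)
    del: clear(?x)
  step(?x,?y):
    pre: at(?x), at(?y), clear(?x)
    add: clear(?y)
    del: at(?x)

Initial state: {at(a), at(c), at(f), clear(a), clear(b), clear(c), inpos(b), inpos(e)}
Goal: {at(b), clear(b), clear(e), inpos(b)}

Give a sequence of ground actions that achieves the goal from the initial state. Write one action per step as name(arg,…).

swap(b,b); drop(a,e)

1. swap(b,b)  →  {at(a), at(b), at(c), at(f), clear(a), clear(b), clear(c), inpos(b), inpos(e)}
2. drop(a,e)  →  {at(a), at(b), at(c), at(f), clear(b), clear(c), clear(e), inpos(b), inpos(e)}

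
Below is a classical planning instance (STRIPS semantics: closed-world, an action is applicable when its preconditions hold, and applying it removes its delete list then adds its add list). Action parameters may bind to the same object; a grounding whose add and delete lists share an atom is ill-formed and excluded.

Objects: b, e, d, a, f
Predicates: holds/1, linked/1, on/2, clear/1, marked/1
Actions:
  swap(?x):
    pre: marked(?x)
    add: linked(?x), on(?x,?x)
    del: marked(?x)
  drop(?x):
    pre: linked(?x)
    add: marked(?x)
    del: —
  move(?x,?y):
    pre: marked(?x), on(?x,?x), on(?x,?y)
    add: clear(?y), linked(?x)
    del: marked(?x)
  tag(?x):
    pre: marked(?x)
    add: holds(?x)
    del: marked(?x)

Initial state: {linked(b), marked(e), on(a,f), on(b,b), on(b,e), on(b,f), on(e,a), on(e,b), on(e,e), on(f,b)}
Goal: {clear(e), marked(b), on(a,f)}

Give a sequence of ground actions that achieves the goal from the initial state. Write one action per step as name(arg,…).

drop(b); move(e,e)

1. drop(b)  →  {linked(b), marked(b), marked(e), on(a,f), on(b,b), on(b,e), on(b,f), on(e,a), on(e,b), on(e,e), on(f,b)}
2. move(e,e)  →  {clear(e), linked(b), linked(e), marked(b), on(a,f), on(b,b), on(b,e), on(b,f), on(e,a), on(e,b), on(e,e), on(f,b)}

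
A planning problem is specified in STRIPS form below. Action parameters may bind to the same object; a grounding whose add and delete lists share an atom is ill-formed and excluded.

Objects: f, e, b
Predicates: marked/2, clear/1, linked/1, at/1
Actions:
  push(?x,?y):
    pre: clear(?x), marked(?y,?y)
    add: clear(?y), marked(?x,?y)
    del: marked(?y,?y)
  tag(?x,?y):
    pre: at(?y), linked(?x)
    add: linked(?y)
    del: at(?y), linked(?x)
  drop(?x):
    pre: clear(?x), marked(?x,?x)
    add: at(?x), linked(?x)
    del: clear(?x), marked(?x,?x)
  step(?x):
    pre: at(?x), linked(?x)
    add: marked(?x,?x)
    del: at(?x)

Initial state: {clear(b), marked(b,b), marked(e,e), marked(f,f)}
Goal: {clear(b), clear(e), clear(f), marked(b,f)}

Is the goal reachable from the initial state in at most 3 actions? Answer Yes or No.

1. push(b,f)  →  {clear(b), clear(f), marked(b,b), marked(b,f), marked(e,e)}
2. push(f,e)  →  {clear(b), clear(e), clear(f), marked(b,b), marked(b,f), marked(f,e)}
optimal plan length = 2; 2 ≤ 3

Yes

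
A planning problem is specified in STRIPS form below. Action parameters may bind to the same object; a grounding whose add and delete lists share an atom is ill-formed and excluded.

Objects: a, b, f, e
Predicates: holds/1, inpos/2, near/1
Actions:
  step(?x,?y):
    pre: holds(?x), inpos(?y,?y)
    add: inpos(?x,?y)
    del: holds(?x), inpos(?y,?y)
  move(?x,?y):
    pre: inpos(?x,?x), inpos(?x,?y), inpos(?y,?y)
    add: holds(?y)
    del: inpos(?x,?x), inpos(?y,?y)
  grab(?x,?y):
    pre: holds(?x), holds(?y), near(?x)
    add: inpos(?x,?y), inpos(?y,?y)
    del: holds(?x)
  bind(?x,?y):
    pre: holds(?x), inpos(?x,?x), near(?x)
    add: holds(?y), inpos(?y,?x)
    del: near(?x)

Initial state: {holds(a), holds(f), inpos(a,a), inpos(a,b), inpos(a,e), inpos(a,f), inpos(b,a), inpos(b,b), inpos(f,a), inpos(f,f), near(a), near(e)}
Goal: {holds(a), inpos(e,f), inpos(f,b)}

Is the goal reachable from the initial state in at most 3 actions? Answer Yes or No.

Yes

1. step(f,b)  →  {holds(a), inpos(a,a), inpos(a,b), inpos(a,e), inpos(a,f), inpos(b,a), inpos(f,a), inpos(f,b), inpos(f,f), near(a), near(e)}
2. bind(a,e)  →  {holds(a), holds(e), inpos(a,a), inpos(a,b), inpos(a,e), inpos(a,f), inpos(b,a), inpos(e,a), inpos(f,a), inpos(f,b), inpos(f,f), near(e)}
3. step(e,f)  →  {holds(a), inpos(a,a), inpos(a,b), inpos(a,e), inpos(a,f), inpos(b,a), inpos(e,a), inpos(e,f), inpos(f,a), inpos(f,b), near(e)}
optimal plan length = 3; 3 ≤ 3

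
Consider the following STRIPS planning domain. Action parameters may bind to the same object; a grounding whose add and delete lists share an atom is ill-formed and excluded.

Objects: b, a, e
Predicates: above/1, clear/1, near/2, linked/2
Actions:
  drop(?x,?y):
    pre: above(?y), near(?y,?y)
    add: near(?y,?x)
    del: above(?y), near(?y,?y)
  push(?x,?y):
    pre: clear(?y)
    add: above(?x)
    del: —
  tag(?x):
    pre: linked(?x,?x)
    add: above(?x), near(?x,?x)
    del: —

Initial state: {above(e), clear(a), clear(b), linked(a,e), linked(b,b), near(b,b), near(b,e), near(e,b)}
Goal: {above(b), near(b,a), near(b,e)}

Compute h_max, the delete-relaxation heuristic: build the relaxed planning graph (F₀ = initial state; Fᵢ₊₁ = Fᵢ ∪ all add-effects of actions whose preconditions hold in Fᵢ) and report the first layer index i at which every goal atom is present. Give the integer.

F0 = init (8 atoms)
F1 = F0 ∪ {above(a), above(b)}  (10 atoms)
F2 = F1 ∪ {near(b,a)}  (11 atoms)
goal ⊆ F2  ⇒  h_max = 2

2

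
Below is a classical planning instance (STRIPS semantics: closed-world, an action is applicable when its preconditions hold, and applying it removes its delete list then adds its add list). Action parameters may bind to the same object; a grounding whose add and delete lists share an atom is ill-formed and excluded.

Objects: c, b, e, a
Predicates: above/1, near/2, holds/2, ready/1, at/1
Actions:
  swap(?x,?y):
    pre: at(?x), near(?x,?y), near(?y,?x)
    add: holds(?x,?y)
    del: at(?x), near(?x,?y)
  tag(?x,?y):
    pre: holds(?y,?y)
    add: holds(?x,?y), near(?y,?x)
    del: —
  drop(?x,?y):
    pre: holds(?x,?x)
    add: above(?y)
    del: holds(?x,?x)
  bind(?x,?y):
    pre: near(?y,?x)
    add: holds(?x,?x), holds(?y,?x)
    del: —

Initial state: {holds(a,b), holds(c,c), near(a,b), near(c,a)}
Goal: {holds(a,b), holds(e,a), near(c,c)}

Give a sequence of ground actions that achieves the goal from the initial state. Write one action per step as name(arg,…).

1. tag(c,c)  →  {holds(a,b), holds(c,c), near(a,b), near(c,a), near(c,c)}
2. bind(a,c)  →  {holds(a,a), holds(a,b), holds(c,a), holds(c,c), near(a,b), near(c,a), near(c,c)}
3. tag(e,a)  →  {holds(a,a), holds(a,b), holds(c,a), holds(c,c), holds(e,a), near(a,b), near(a,e), near(c,a), near(c,c)}

tag(c,c); bind(a,c); tag(e,a)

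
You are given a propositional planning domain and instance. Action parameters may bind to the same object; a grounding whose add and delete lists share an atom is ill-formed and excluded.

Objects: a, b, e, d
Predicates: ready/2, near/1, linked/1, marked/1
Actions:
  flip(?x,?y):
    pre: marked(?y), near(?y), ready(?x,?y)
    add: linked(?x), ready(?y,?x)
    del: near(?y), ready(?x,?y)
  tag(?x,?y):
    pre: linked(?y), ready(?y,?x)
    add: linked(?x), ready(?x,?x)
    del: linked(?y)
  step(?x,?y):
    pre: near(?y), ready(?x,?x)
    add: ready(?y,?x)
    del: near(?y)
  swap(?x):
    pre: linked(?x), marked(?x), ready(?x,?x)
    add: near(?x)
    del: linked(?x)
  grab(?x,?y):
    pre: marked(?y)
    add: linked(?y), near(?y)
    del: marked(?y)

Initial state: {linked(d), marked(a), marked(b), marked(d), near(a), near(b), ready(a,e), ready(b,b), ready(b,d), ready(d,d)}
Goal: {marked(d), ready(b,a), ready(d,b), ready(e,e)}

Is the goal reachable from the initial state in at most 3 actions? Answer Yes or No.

1. step(b,a)  →  {linked(d), marked(a), marked(b), marked(d), near(b), ready(a,b), ready(a,e), ready(b,b), ready(b,d), ready(d,d)}
2. flip(a,b)  →  {linked(a), linked(d), marked(a), marked(b), marked(d), ready(a,e), ready(b,a), ready(b,b), ready(b,d), ready(d,d)}
3. tag(e,a)  →  {linked(d), linked(e), marked(a), marked(b), marked(d), ready(a,e), ready(b,a), ready(b,b), ready(b,d), ready(d,d), ready(e,e)}
4. swap(d)  →  {linked(e), marked(a), marked(b), marked(d), near(d), ready(a,e), ready(b,a), ready(b,b), ready(b,d), ready(d,d), ready(e,e)}
5. flip(b,d)  →  {linked(b), linked(e), marked(a), marked(b), marked(d), ready(a,e), ready(b,a), ready(b,b), ready(d,b), ready(d,d), ready(e,e)}
optimal plan length = 5; 5 > 3

No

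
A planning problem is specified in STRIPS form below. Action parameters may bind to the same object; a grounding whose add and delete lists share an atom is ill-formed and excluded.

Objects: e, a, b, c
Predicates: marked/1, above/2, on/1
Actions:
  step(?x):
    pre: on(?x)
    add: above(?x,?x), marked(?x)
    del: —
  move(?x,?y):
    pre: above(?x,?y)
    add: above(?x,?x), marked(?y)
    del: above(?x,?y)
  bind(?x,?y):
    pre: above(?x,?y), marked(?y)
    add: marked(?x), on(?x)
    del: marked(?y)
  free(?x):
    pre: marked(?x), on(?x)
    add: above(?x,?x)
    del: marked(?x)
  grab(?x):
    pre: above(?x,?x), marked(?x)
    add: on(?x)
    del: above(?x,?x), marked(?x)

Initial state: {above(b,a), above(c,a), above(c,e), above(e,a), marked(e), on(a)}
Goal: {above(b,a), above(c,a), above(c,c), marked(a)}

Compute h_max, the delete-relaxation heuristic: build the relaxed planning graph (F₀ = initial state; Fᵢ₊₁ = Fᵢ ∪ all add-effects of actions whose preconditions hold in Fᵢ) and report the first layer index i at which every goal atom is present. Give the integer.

F0 = init (6 atoms)
F1 = F0 ∪ {above(a,a), above(b,b), above(c,c), above(e,e), marked(a), marked(c), on(c)}  (13 atoms)
goal ⊆ F1  ⇒  h_max = 1

1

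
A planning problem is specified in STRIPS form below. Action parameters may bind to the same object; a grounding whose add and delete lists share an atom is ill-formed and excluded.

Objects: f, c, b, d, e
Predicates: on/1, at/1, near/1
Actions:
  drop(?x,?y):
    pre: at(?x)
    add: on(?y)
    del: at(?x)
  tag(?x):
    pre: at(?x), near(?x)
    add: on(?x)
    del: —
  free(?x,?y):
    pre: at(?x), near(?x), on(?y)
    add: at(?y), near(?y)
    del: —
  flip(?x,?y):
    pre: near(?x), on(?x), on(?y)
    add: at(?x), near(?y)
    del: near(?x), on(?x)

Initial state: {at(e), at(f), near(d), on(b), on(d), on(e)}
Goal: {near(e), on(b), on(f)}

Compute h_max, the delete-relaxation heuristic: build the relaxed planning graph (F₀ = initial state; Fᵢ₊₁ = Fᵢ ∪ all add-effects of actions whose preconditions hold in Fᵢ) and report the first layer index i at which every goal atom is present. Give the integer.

1

F0 = init (6 atoms)
F1 = F0 ∪ {at(d), near(b), near(e), on(c), on(f)}  (11 atoms)
goal ⊆ F1  ⇒  h_max = 1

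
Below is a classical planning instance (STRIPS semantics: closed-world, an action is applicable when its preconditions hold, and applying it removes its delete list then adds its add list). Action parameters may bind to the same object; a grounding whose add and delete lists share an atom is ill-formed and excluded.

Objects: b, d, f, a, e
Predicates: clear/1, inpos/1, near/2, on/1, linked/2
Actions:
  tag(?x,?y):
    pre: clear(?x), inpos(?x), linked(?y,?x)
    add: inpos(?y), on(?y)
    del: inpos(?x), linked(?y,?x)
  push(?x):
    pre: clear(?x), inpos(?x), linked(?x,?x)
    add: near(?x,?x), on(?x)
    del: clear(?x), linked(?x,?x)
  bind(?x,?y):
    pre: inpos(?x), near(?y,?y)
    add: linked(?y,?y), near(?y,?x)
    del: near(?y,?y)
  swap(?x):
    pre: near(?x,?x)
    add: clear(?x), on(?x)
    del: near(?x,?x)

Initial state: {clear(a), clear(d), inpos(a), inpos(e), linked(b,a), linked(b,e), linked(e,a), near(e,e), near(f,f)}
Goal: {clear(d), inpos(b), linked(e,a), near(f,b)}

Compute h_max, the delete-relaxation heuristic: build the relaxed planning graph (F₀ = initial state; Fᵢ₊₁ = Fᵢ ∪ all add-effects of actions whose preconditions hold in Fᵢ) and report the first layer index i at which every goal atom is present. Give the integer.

F0 = init (9 atoms)
F1 = F0 ∪ {clear(e), clear(f), inpos(b), linked(e,e), linked(f,f), near(e,a), near(f,a), near(f,e), on(b), on(e), on(f)}  (20 atoms)
F2 = F1 ∪ {near(e,b), near(f,b)}  (22 atoms)
goal ⊆ F2  ⇒  h_max = 2

2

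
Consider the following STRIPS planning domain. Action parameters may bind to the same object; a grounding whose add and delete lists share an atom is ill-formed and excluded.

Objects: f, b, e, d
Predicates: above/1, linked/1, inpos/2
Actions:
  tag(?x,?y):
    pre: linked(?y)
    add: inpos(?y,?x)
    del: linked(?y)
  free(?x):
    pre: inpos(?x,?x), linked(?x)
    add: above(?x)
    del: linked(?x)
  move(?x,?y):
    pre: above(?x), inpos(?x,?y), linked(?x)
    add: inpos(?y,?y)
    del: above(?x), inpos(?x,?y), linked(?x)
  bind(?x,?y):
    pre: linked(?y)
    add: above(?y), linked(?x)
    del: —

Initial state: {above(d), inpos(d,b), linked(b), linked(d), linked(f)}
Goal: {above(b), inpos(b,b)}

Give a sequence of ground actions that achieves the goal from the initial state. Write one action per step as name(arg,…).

move(d,b); free(b)

1. move(d,b)  →  {inpos(b,b), linked(b), linked(f)}
2. free(b)  →  {above(b), inpos(b,b), linked(f)}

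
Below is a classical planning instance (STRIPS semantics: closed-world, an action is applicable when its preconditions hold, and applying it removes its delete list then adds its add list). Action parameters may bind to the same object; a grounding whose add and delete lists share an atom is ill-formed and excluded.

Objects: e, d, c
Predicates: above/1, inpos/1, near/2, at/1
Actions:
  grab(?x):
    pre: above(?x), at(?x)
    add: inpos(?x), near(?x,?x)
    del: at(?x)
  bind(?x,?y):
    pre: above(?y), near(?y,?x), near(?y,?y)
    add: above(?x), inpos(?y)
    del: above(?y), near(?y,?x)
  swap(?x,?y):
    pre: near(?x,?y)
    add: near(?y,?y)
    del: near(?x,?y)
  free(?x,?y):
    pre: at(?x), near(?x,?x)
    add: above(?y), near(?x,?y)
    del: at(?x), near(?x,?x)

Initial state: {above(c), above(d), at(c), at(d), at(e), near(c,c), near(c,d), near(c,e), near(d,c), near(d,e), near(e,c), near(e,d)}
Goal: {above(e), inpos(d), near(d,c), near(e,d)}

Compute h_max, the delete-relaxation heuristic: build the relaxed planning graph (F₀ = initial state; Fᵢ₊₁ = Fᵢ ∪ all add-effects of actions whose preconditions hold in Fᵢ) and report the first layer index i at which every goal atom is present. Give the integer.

F0 = init (12 atoms)
F1 = F0 ∪ {above(e), inpos(c), inpos(d), near(d,d), near(e,e)}  (17 atoms)
goal ⊆ F1  ⇒  h_max = 1

1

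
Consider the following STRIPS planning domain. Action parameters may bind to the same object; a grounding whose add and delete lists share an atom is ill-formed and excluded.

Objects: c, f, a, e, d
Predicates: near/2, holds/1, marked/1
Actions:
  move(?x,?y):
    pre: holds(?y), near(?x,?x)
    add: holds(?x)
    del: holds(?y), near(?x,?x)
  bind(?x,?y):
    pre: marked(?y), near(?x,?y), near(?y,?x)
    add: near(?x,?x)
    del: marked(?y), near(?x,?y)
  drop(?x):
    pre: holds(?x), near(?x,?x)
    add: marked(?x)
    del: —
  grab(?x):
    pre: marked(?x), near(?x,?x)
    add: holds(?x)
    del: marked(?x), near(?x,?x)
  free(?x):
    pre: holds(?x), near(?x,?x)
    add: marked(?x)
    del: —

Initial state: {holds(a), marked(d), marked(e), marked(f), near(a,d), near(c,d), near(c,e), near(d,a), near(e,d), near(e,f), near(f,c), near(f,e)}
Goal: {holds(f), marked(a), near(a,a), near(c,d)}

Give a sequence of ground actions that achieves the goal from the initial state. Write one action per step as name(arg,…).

1. bind(f,e)  →  {holds(a), marked(d), marked(f), near(a,d), near(c,d), near(c,e), near(d,a), near(e,d), near(e,f), near(f,c), near(f,f)}
2. bind(a,d)  →  {holds(a), marked(f), near(a,a), near(c,d), near(c,e), near(d,a), near(e,d), near(e,f), near(f,c), near(f,f)}
3. drop(a)  →  {holds(a), marked(a), marked(f), near(a,a), near(c,d), near(c,e), near(d,a), near(e,d), near(e,f), near(f,c), near(f,f)}
4. move(f,a)  →  {holds(f), marked(a), marked(f), near(a,a), near(c,d), near(c,e), near(d,a), near(e,d), near(e,f), near(f,c)}

bind(f,e); bind(a,d); drop(a); move(f,a)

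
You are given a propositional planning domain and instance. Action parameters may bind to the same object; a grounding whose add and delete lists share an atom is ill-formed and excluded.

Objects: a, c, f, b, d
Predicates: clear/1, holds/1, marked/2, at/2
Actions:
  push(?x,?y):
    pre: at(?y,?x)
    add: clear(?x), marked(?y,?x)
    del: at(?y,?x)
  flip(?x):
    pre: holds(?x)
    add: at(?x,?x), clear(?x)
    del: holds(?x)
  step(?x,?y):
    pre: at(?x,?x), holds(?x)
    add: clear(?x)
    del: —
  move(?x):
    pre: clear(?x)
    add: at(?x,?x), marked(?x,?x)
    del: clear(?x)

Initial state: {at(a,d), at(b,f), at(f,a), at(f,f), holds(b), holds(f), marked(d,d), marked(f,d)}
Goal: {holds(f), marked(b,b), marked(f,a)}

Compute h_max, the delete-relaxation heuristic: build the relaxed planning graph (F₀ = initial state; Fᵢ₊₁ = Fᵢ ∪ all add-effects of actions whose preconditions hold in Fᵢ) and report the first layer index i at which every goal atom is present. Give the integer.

2

F0 = init (8 atoms)
F1 = F0 ∪ {at(b,b), clear(a), clear(b), clear(d), clear(f), marked(a,d), marked(b,f), marked(f,a), marked(f,f)}  (17 atoms)
F2 = F1 ∪ {at(a,a), at(d,d), marked(a,a), marked(b,b)}  (21 atoms)
goal ⊆ F2  ⇒  h_max = 2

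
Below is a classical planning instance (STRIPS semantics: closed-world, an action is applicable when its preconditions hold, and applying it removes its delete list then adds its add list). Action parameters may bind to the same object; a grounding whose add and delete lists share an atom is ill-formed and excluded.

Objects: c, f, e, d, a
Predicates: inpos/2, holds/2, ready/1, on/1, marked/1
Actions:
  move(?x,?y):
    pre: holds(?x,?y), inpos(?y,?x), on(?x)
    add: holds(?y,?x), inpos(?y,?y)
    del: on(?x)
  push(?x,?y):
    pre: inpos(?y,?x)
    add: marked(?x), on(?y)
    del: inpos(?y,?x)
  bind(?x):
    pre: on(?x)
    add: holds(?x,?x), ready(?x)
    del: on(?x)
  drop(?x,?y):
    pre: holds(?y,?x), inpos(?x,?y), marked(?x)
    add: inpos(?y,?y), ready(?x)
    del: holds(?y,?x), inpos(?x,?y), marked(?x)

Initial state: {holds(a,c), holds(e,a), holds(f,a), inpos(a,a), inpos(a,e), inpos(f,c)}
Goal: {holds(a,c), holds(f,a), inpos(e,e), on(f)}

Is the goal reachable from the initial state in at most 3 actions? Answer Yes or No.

Yes

1. push(c,f)  →  {holds(a,c), holds(e,a), holds(f,a), inpos(a,a), inpos(a,e), marked(c), on(f)}
2. push(a,a)  →  {holds(a,c), holds(e,a), holds(f,a), inpos(a,e), marked(a), marked(c), on(a), on(f)}
3. drop(a,e)  →  {holds(a,c), holds(f,a), inpos(e,e), marked(c), on(a), on(f), ready(a)}
optimal plan length = 3; 3 ≤ 3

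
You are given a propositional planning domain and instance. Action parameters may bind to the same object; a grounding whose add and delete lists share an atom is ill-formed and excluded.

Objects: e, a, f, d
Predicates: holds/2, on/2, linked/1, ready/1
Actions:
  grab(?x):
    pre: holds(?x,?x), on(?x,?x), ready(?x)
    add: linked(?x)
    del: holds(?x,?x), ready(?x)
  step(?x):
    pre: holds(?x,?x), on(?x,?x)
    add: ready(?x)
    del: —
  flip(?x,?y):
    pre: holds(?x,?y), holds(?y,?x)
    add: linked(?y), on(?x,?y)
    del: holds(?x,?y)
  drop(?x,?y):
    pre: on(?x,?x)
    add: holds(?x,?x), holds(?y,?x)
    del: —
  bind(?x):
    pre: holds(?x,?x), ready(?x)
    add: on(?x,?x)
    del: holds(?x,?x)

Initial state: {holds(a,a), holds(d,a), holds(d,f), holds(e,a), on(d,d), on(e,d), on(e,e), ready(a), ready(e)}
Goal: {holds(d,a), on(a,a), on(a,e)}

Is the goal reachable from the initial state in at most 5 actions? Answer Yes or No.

1. flip(a,a)  →  {holds(d,a), holds(d,f), holds(e,a), linked(a), on(a,a), on(d,d), on(e,d), on(e,e), ready(a), ready(e)}
2. drop(e,a)  →  {holds(a,e), holds(d,a), holds(d,f), holds(e,a), holds(e,e), linked(a), on(a,a), on(d,d), on(e,d), on(e,e), ready(a), ready(e)}
3. flip(a,e)  →  {holds(d,a), holds(d,f), holds(e,a), holds(e,e), linked(a), linked(e), on(a,a), on(a,e), on(d,d), on(e,d), on(e,e), ready(a), ready(e)}
optimal plan length = 3; 3 ≤ 5

Yes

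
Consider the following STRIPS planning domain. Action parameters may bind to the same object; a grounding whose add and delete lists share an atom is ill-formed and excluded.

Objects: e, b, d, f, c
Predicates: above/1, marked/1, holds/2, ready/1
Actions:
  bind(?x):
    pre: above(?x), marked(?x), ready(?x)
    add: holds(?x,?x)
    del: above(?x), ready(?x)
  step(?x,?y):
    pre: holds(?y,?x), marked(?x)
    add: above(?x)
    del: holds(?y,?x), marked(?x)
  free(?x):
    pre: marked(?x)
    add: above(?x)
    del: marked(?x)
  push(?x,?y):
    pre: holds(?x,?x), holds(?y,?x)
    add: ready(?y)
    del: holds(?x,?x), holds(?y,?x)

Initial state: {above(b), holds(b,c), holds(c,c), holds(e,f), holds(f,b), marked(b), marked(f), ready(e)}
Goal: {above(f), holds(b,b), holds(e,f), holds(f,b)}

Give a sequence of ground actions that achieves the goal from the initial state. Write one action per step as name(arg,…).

free(f); push(c,b); bind(b)

1. free(f)  →  {above(b), above(f), holds(b,c), holds(c,c), holds(e,f), holds(f,b), marked(b), ready(e)}
2. push(c,b)  →  {above(b), above(f), holds(e,f), holds(f,b), marked(b), ready(b), ready(e)}
3. bind(b)  →  {above(f), holds(b,b), holds(e,f), holds(f,b), marked(b), ready(e)}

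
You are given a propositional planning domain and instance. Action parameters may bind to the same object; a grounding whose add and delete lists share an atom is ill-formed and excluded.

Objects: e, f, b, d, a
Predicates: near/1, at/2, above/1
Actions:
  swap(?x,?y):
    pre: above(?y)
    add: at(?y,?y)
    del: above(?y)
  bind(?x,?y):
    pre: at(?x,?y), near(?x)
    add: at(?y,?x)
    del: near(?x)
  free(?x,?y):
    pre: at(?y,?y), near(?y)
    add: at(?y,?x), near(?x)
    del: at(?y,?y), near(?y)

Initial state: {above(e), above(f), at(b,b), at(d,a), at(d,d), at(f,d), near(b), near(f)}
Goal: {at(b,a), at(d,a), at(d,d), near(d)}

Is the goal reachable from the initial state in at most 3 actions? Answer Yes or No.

1. swap(e,f)  →  {above(e), at(b,b), at(d,a), at(d,d), at(f,d), at(f,f), near(b), near(f)}
2. free(d,f)  →  {above(e), at(b,b), at(d,a), at(d,d), at(f,d), near(b), near(d)}
3. free(a,b)  →  {above(e), at(b,a), at(d,a), at(d,d), at(f,d), near(a), near(d)}
optimal plan length = 3; 3 ≤ 3

Yes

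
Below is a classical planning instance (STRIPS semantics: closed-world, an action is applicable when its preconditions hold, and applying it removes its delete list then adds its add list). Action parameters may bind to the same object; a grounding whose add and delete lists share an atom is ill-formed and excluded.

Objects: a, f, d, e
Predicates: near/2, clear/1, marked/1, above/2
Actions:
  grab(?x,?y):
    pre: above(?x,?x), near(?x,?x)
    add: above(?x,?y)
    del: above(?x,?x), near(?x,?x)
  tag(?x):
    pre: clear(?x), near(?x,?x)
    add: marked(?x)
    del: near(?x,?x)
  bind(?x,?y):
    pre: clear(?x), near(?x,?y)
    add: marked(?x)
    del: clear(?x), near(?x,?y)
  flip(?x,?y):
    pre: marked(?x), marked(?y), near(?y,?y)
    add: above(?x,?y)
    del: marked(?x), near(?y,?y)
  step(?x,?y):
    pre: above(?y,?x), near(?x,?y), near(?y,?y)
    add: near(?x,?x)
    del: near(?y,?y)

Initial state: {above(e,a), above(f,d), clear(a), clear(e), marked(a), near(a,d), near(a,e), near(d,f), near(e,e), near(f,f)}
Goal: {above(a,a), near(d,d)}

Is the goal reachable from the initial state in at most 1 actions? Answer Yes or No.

1. step(a,e)  →  {above(e,a), above(f,d), clear(a), clear(e), marked(a), near(a,a), near(a,d), near(a,e), near(d,f), near(f,f)}
2. flip(a,a)  →  {above(a,a), above(e,a), above(f,d), clear(a), clear(e), near(a,d), near(a,e), near(d,f), near(f,f)}
3. step(d,f)  →  {above(a,a), above(e,a), above(f,d), clear(a), clear(e), near(a,d), near(a,e), near(d,d), near(d,f)}
optimal plan length = 3; 3 > 1

No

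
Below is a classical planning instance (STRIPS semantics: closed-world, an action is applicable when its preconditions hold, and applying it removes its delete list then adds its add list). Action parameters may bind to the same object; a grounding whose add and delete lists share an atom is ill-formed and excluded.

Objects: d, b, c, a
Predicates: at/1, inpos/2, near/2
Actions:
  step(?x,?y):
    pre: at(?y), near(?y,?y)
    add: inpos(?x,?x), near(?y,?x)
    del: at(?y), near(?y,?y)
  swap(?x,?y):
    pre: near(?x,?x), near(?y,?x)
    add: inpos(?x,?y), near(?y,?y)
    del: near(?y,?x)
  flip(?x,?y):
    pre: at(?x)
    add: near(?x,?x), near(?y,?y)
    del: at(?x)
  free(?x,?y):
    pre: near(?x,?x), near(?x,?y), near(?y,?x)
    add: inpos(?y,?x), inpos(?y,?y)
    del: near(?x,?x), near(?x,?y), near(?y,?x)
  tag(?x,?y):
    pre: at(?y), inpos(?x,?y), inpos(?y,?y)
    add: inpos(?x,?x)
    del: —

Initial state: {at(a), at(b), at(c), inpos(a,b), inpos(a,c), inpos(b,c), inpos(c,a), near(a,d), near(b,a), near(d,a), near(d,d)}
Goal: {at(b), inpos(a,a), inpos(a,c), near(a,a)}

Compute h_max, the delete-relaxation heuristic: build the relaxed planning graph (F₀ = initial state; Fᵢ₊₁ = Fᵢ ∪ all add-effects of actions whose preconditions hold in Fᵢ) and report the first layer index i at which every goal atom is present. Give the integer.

1

F0 = init (11 atoms)
F1 = F0 ∪ {inpos(a,a), inpos(a,d), inpos(d,a), inpos(d,d), near(a,a), near(b,b), near(c,c)}  (18 atoms)
goal ⊆ F1  ⇒  h_max = 1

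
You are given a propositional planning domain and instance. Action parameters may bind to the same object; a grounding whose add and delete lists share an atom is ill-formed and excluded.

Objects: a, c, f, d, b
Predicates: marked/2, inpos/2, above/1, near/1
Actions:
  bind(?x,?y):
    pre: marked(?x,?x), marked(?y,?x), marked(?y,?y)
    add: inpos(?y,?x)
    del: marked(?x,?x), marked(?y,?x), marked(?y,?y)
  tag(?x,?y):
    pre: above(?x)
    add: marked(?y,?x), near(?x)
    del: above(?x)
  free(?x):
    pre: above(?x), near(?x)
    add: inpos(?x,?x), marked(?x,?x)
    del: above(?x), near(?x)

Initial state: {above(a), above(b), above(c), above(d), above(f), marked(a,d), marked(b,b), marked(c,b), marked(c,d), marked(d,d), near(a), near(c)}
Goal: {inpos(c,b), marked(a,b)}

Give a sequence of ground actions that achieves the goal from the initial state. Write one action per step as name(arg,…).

tag(c,c); bind(b,c); tag(b,a)

1. tag(c,c)  →  {above(a), above(b), above(d), above(f), marked(a,d), marked(b,b), marked(c,b), marked(c,c), marked(c,d), marked(d,d), near(a), near(c)}
2. bind(b,c)  →  {above(a), above(b), above(d), above(f), inpos(c,b), marked(a,d), marked(c,d), marked(d,d), near(a), near(c)}
3. tag(b,a)  →  {above(a), above(d), above(f), inpos(c,b), marked(a,b), marked(a,d), marked(c,d), marked(d,d), near(a), near(b), near(c)}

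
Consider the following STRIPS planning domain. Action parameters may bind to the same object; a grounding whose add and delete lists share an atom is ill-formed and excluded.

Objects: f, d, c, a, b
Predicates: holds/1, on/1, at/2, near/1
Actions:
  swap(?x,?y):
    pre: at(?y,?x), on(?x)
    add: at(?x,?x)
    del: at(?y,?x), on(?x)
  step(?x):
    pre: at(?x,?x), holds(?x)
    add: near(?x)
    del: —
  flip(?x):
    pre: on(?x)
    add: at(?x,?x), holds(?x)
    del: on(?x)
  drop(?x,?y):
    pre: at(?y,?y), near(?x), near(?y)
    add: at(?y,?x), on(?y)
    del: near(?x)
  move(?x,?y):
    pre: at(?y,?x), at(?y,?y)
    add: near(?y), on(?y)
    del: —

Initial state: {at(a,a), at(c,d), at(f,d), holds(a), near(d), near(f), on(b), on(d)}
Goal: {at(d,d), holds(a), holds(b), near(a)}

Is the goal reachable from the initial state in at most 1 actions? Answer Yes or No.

No

1. swap(d,f)  →  {at(a,a), at(c,d), at(d,d), holds(a), near(d), near(f), on(b)}
2. step(a)  →  {at(a,a), at(c,d), at(d,d), holds(a), near(a), near(d), near(f), on(b)}
3. flip(b)  →  {at(a,a), at(b,b), at(c,d), at(d,d), holds(a), holds(b), near(a), near(d), near(f)}
optimal plan length = 3; 3 > 1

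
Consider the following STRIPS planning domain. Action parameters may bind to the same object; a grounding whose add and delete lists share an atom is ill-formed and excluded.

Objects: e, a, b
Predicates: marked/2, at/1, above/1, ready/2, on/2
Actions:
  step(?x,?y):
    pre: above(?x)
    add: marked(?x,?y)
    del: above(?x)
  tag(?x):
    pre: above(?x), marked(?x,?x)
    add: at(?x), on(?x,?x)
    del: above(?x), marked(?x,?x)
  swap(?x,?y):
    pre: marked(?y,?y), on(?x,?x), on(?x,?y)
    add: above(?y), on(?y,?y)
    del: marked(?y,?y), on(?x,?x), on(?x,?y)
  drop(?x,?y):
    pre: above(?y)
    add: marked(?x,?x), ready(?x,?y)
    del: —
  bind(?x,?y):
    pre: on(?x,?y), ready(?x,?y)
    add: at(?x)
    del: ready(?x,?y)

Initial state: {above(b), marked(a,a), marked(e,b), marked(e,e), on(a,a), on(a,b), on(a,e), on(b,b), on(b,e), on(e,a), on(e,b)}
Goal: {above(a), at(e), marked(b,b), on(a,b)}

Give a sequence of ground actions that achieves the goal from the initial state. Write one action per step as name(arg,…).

1. step(b,b)  →  {marked(a,a), marked(b,b), marked(e,b), marked(e,e), on(a,a), on(a,b), on(a,e), on(b,b), on(b,e), on(e,a), on(e,b)}
2. swap(a,e)  →  {above(e), marked(a,a), marked(b,b), marked(e,b), on(a,b), on(b,b), on(b,e), on(e,a), on(e,b), on(e,e)}
3. swap(e,a)  →  {above(a), above(e), marked(b,b), marked(e,b), on(a,a), on(a,b), on(b,b), on(b,e), on(e,b)}
4. drop(e,e)  →  {above(a), above(e), marked(b,b), marked(e,b), marked(e,e), on(a,a), on(a,b), on(b,b), on(b,e), on(e,b), ready(e,e)}
5. tag(e)  →  {above(a), at(e), marked(b,b), marked(e,b), on(a,a), on(a,b), on(b,b), on(b,e), on(e,b), on(e,e), ready(e,e)}

step(b,b); swap(a,e); swap(e,a); drop(e,e); tag(e)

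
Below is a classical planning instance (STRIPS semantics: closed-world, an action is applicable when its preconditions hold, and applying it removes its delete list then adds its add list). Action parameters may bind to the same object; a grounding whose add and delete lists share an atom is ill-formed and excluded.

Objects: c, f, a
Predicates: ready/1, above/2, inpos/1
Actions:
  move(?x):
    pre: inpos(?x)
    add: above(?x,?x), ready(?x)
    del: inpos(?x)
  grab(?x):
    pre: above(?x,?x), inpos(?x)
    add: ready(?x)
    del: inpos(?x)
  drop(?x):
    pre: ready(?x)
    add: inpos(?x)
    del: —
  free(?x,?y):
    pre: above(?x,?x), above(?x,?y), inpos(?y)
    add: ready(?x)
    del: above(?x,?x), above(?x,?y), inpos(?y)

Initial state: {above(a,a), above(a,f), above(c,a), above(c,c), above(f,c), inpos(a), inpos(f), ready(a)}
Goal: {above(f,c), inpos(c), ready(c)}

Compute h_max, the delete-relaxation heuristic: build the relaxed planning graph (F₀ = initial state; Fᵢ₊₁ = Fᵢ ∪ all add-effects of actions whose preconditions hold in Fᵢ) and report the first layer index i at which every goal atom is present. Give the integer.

F0 = init (8 atoms)
F1 = F0 ∪ {above(f,f), ready(c), ready(f)}  (11 atoms)
F2 = F1 ∪ {inpos(c)}  (12 atoms)
goal ⊆ F2  ⇒  h_max = 2

2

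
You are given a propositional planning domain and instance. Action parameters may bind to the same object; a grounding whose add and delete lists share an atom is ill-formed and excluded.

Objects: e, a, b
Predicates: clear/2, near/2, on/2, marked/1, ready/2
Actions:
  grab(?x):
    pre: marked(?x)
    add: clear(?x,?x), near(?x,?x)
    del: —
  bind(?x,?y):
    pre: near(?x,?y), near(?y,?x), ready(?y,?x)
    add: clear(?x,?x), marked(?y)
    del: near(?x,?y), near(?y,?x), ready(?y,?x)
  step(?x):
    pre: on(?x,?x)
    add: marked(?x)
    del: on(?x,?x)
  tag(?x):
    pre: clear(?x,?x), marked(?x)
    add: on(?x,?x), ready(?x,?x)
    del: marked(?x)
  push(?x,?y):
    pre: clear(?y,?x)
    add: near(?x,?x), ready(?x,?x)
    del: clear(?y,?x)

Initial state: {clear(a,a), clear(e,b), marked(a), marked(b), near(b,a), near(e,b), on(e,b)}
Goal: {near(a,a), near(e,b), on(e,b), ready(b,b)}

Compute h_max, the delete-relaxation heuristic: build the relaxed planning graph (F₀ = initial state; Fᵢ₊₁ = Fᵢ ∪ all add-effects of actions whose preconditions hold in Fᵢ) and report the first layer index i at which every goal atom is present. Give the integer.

1

F0 = init (7 atoms)
F1 = F0 ∪ {clear(b,b), near(a,a), near(b,b), on(a,a), ready(a,a), ready(b,b)}  (13 atoms)
goal ⊆ F1  ⇒  h_max = 1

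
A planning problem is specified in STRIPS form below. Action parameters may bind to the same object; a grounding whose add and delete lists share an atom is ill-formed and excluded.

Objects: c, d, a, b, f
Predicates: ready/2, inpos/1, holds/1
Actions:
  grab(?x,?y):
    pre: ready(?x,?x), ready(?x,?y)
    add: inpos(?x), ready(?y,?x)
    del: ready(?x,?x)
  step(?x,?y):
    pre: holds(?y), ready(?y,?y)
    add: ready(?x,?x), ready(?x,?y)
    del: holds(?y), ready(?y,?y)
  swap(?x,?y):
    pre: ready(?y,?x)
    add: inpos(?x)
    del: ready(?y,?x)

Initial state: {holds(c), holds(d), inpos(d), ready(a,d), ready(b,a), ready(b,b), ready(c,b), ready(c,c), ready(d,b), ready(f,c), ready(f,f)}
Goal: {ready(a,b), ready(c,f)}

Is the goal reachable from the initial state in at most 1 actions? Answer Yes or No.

1. grab(b,a)  →  {holds(c), holds(d), inpos(b), inpos(d), ready(a,b), ready(a,d), ready(b,a), ready(c,b), ready(c,c), ready(d,b), ready(f,c), ready(f,f)}
2. grab(f,c)  →  {holds(c), holds(d), inpos(b), inpos(d), inpos(f), ready(a,b), ready(a,d), ready(b,a), ready(c,b), ready(c,c), ready(c,f), ready(d,b), ready(f,c)}
optimal plan length = 2; 2 > 1

No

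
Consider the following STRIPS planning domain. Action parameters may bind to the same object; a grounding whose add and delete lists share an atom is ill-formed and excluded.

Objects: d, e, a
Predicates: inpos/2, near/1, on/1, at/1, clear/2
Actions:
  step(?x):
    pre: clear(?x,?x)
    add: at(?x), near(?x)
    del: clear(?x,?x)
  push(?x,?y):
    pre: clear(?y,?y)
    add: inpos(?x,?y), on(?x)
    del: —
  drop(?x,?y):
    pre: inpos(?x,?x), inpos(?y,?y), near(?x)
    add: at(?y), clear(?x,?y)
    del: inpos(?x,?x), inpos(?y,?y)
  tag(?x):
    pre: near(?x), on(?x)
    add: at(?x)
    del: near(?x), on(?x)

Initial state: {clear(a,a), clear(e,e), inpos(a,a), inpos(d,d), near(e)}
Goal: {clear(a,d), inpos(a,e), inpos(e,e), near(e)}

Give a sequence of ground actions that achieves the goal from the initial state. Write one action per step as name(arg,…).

step(a); push(e,e); push(a,e); drop(a,d)

1. step(a)  →  {at(a), clear(e,e), inpos(a,a), inpos(d,d), near(a), near(e)}
2. push(e,e)  →  {at(a), clear(e,e), inpos(a,a), inpos(d,d), inpos(e,e), near(a), near(e), on(e)}
3. push(a,e)  →  {at(a), clear(e,e), inpos(a,a), inpos(a,e), inpos(d,d), inpos(e,e), near(a), near(e), on(a), on(e)}
4. drop(a,d)  →  {at(a), at(d), clear(a,d), clear(e,e), inpos(a,e), inpos(e,e), near(a), near(e), on(a), on(e)}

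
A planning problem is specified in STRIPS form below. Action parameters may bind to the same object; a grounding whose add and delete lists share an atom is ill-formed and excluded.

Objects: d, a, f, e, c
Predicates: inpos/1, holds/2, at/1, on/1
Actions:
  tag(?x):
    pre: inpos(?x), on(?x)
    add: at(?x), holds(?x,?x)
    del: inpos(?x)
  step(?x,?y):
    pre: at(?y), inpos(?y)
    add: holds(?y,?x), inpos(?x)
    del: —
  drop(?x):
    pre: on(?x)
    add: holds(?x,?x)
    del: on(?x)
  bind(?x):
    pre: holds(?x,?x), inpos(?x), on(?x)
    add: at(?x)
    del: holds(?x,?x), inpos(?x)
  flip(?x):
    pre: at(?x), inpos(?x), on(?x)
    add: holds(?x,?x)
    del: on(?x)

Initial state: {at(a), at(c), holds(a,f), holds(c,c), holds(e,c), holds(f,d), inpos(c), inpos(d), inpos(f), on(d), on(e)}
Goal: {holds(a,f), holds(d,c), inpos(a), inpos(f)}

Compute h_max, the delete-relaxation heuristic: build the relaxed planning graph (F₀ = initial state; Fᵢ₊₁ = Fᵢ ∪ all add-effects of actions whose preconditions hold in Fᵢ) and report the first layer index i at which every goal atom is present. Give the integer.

2

F0 = init (11 atoms)
F1 = F0 ∪ {at(d), holds(c,a), holds(c,d), holds(c,e), holds(c,f), holds(d,d), holds(e,e), inpos(a), inpos(e)}  (20 atoms)
F2 = F1 ∪ {at(e), holds(a,a), holds(a,c), holds(a,d), holds(a,e), holds(d,a), holds(d,c), holds(d,e), holds(d,f)}  (29 atoms)
goal ⊆ F2  ⇒  h_max = 2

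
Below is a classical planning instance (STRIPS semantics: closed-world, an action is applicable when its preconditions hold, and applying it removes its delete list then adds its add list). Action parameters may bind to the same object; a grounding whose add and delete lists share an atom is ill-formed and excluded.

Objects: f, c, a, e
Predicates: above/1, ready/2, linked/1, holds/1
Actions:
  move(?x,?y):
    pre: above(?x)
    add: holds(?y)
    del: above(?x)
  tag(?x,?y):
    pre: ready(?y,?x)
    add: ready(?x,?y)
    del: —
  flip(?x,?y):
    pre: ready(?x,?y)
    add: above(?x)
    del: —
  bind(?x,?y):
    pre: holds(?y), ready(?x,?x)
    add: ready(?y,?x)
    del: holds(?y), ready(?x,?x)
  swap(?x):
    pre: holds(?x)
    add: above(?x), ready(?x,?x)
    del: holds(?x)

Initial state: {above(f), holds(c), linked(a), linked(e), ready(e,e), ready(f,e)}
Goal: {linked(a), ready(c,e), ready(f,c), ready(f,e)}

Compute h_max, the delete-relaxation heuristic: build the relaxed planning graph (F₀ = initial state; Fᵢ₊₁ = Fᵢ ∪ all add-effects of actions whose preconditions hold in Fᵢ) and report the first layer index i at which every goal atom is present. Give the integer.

F0 = init (6 atoms)
F1 = F0 ∪ {above(c), above(e), holds(a), holds(e), holds(f), ready(c,c), ready(c,e), ready(e,f)}  (14 atoms)
F2 = F1 ∪ {above(a), ready(a,a), ready(a,c), ready(a,e), ready(e,c), ready(f,c), ready(f,f)}  (21 atoms)
goal ⊆ F2  ⇒  h_max = 2

2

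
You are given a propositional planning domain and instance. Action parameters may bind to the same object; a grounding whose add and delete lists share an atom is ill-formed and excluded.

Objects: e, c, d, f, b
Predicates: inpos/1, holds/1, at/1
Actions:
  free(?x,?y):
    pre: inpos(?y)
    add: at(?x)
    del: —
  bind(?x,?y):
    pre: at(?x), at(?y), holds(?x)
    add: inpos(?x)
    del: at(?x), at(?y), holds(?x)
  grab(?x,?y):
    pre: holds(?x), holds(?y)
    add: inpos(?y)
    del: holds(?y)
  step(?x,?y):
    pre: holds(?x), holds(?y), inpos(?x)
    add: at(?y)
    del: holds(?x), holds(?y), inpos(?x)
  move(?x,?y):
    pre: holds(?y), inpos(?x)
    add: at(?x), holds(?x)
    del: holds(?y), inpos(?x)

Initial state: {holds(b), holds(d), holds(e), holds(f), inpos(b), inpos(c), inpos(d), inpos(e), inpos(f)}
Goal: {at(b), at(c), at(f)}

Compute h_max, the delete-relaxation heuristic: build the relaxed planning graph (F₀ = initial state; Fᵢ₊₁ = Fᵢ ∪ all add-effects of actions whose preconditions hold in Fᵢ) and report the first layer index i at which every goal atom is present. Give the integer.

1

F0 = init (9 atoms)
F1 = F0 ∪ {at(b), at(c), at(d), at(e), at(f), holds(c)}  (15 atoms)
goal ⊆ F1  ⇒  h_max = 1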